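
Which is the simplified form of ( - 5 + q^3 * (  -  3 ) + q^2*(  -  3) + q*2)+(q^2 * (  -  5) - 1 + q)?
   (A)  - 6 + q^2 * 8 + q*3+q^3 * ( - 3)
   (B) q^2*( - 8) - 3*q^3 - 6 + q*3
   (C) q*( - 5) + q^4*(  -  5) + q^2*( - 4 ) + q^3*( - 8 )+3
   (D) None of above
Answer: B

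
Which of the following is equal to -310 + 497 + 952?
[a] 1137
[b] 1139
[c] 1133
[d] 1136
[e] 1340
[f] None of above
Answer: b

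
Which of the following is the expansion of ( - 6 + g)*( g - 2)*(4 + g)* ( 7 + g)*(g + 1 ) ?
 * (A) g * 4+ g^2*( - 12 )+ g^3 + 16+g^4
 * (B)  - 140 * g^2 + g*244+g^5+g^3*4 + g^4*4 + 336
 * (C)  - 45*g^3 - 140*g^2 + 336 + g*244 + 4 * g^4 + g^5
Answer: C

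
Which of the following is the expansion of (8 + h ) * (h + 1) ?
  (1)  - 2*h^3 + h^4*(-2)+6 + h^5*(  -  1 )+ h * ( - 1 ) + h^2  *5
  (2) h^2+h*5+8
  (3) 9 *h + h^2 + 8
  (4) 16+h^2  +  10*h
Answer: 3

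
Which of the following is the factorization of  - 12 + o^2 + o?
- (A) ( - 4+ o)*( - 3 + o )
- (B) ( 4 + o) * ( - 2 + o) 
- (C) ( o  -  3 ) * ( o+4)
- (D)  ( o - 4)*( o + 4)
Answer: C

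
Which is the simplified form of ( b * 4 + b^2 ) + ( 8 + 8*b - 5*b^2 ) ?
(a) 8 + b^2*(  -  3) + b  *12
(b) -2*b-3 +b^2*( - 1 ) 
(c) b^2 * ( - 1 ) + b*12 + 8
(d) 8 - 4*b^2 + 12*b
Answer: d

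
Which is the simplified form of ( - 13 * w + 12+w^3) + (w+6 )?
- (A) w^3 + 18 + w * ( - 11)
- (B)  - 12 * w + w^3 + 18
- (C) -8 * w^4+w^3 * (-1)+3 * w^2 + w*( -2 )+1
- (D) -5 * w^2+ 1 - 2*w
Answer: B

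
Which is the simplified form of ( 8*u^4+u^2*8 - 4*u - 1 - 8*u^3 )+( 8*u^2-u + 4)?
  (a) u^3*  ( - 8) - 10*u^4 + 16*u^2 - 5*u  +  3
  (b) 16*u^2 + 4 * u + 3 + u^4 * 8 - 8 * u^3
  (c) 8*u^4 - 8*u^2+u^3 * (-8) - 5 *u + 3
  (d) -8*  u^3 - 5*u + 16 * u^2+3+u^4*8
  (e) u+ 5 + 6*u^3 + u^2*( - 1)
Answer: d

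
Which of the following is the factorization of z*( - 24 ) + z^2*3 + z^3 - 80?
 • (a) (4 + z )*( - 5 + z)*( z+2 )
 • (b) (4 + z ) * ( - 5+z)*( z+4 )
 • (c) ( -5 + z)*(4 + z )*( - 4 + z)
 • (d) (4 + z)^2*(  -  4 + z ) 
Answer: b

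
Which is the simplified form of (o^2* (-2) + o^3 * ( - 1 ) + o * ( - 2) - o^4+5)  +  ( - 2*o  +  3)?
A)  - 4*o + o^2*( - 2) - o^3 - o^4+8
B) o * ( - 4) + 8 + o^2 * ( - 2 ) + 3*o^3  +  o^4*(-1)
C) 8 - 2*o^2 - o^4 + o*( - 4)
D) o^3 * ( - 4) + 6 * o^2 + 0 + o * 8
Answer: A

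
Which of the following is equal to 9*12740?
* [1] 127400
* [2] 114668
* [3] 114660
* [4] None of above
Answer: 3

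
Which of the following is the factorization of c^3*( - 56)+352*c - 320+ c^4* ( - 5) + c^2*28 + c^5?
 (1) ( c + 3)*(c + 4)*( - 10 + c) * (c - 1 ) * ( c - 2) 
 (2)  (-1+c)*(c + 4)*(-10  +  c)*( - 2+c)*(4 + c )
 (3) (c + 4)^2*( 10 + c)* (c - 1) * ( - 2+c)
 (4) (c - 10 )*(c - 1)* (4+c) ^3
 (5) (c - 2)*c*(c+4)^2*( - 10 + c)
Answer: 2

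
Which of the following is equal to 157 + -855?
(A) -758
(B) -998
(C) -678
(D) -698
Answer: D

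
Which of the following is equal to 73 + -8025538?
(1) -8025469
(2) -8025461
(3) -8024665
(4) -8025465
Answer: 4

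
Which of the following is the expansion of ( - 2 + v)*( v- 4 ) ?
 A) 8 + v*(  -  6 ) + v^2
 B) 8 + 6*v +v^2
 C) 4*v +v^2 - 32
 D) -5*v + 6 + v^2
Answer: A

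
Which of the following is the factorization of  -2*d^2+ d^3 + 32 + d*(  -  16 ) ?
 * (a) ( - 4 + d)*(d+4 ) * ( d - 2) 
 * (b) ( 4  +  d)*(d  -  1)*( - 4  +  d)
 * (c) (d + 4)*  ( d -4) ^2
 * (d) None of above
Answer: a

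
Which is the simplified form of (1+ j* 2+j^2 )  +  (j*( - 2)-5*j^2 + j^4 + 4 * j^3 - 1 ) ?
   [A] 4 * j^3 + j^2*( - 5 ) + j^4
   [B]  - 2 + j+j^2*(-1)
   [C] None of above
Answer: C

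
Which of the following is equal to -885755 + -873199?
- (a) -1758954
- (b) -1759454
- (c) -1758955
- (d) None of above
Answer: a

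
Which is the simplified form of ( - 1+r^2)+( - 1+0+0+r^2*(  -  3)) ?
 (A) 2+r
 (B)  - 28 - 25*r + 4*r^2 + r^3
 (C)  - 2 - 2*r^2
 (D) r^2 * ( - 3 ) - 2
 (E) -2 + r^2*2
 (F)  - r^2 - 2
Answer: C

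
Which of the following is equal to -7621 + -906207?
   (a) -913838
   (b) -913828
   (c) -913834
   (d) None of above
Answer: b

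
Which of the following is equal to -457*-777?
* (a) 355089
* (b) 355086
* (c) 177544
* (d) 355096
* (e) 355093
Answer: a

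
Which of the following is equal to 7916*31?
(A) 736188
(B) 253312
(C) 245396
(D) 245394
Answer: C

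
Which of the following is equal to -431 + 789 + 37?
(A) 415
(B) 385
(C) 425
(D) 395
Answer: D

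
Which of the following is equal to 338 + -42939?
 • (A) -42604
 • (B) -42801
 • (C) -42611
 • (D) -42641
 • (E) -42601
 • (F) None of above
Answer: E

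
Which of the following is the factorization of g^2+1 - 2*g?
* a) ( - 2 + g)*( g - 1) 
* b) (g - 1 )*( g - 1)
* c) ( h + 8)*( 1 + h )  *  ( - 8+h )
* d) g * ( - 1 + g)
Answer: b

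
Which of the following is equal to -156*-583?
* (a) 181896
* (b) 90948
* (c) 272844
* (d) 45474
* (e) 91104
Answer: b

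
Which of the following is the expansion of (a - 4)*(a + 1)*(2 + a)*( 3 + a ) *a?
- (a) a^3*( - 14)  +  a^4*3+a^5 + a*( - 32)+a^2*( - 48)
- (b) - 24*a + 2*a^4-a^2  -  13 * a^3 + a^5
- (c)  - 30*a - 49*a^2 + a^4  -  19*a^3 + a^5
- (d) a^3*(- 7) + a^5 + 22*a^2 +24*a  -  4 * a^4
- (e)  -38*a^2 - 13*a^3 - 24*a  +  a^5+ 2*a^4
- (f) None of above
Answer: e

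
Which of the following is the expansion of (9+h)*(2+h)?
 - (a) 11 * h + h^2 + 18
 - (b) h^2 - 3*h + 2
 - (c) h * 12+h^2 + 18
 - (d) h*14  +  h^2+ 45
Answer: a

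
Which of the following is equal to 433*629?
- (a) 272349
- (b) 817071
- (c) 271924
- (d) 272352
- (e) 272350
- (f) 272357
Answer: f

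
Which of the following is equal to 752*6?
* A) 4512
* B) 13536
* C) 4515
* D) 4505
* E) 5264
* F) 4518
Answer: A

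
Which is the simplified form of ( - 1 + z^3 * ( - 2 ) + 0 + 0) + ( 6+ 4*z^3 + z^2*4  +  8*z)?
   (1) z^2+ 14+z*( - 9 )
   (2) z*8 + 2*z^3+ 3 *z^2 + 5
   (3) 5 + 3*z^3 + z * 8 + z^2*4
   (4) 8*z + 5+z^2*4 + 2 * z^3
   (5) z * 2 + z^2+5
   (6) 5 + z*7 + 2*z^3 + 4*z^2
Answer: 4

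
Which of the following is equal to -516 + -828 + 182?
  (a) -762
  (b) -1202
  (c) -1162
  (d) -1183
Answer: c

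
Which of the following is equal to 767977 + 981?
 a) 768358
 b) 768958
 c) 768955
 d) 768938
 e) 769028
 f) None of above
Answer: b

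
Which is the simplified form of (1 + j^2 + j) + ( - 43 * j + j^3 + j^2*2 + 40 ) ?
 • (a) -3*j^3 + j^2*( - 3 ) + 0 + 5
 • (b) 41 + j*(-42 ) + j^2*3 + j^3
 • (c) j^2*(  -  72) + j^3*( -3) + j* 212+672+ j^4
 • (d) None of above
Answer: b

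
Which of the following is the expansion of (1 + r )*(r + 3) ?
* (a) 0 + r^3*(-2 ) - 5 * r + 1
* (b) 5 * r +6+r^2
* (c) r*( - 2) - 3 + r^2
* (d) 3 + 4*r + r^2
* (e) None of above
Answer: d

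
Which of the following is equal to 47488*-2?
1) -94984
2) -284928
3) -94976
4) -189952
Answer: 3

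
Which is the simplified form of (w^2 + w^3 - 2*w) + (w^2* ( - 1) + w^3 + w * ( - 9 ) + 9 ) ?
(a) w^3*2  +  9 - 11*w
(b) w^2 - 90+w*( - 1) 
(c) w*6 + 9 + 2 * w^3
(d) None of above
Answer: a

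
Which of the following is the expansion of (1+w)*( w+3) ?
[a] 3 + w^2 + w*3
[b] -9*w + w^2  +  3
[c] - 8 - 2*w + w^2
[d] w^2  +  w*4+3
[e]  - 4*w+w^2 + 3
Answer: d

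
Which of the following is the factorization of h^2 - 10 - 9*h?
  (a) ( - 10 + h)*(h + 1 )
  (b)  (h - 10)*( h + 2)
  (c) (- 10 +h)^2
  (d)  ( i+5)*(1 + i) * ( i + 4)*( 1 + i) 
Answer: a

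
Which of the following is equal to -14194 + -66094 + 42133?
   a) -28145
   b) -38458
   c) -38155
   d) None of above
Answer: c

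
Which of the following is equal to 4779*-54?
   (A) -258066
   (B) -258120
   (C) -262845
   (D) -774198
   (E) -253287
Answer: A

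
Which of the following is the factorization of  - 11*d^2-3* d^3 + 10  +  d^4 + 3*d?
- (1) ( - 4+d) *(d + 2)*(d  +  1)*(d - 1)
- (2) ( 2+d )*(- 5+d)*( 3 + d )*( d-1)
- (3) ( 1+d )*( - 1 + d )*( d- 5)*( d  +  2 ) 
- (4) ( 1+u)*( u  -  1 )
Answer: 3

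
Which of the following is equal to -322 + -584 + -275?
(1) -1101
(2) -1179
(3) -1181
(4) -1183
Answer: 3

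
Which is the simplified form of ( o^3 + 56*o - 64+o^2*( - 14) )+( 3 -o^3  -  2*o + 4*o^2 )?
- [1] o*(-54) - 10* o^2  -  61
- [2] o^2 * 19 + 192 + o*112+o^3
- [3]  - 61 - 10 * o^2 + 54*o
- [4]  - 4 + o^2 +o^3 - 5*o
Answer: 3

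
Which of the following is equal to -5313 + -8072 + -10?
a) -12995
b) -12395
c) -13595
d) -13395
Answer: d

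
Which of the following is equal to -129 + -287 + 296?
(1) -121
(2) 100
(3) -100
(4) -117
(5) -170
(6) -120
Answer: 6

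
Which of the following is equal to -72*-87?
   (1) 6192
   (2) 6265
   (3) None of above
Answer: 3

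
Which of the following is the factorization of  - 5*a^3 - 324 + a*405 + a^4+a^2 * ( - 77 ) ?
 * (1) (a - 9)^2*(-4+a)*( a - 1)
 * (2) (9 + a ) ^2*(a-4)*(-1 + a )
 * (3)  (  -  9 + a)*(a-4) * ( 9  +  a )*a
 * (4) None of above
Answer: 4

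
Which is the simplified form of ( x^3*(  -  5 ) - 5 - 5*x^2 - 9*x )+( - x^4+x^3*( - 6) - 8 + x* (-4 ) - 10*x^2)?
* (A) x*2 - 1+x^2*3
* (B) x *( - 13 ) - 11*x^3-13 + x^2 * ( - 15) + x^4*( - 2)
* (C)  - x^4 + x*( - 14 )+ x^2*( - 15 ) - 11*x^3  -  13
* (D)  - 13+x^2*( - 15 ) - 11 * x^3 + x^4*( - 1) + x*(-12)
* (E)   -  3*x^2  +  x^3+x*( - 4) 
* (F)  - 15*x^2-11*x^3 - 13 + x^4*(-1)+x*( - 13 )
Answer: F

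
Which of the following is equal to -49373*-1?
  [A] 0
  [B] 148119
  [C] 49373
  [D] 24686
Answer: C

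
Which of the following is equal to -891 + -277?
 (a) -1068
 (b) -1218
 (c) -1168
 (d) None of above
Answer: c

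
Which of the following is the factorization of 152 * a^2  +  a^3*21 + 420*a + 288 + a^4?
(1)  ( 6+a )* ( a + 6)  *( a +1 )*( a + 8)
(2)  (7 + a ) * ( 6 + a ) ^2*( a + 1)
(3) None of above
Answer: 1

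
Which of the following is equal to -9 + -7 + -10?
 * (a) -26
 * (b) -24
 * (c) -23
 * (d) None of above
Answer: a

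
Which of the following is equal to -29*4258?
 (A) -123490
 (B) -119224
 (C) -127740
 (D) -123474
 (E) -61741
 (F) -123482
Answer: F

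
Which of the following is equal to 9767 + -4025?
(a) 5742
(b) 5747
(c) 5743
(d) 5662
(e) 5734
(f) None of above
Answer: a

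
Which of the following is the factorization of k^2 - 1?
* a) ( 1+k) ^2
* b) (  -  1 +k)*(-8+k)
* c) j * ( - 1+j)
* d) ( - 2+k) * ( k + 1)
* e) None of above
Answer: e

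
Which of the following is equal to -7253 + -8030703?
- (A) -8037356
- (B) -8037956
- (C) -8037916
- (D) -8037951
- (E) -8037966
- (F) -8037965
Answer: B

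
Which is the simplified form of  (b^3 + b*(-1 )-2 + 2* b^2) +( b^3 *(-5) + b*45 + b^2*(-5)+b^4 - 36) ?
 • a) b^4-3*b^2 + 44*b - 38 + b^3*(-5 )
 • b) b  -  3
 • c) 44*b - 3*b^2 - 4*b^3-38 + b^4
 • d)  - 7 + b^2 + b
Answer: c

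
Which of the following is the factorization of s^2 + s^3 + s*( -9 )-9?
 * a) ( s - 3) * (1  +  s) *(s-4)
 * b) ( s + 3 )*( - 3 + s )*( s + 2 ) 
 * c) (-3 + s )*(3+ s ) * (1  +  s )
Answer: c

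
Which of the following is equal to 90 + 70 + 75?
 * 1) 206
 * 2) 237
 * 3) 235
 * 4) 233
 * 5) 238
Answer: 3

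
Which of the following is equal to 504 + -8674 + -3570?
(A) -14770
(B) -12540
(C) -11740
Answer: C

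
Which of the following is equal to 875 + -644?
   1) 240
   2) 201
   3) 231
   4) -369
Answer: 3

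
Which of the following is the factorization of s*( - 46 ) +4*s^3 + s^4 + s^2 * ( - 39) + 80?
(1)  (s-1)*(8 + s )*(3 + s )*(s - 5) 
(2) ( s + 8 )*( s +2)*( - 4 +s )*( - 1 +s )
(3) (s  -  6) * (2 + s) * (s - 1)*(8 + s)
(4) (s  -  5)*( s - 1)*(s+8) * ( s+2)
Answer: 4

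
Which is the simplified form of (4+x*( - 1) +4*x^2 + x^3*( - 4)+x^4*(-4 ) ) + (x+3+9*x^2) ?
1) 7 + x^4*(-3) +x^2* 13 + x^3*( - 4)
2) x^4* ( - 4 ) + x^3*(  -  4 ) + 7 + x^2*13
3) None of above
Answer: 2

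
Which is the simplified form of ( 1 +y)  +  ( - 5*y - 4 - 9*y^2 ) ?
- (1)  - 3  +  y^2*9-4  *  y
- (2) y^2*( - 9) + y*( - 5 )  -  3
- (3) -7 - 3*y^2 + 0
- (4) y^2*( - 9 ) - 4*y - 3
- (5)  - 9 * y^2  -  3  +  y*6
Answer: 4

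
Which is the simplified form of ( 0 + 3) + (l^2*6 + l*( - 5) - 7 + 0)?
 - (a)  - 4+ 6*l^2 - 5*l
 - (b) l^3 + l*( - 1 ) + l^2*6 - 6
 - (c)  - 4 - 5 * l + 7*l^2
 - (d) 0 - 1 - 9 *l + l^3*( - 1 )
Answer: a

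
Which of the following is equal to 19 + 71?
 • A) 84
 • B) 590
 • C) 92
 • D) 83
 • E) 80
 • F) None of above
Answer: F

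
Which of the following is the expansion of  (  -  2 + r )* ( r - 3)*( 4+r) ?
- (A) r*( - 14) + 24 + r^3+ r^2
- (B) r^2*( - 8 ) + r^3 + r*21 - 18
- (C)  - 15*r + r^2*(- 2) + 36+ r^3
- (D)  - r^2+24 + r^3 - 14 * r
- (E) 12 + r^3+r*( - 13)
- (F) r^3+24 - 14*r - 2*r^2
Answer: D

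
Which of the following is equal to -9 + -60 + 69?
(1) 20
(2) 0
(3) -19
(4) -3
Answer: 2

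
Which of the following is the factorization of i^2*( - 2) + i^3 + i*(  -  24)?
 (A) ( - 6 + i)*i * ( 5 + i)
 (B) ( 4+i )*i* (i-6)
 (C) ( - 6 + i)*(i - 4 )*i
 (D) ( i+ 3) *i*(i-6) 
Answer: B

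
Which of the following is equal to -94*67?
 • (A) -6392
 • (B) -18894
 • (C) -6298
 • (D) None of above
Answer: C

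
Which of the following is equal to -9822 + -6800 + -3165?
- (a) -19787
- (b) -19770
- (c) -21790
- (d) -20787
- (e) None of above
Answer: a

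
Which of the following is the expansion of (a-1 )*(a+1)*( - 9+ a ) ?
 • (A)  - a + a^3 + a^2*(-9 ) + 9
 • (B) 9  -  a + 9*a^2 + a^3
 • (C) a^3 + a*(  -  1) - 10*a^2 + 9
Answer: A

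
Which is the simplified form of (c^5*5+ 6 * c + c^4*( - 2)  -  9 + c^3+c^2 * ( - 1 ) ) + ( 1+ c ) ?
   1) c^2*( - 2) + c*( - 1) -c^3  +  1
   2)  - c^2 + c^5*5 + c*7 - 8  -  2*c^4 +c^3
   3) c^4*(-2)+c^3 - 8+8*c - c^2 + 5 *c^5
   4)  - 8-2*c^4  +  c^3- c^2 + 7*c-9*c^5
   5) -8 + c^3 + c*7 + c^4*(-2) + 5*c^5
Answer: 2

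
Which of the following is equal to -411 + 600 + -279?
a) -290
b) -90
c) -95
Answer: b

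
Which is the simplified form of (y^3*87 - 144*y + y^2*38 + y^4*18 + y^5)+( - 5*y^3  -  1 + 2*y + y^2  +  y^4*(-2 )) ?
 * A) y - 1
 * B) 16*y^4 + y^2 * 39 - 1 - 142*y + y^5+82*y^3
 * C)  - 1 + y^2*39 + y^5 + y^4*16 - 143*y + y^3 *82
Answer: B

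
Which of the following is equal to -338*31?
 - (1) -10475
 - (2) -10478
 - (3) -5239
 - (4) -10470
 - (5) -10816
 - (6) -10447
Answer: 2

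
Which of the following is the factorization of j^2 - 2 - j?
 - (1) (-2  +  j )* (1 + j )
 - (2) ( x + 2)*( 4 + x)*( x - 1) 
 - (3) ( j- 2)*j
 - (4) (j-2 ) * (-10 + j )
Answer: 1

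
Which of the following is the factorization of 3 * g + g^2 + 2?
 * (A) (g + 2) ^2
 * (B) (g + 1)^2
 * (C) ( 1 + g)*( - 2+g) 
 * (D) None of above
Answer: D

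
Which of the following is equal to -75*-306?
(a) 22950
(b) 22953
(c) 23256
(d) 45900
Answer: a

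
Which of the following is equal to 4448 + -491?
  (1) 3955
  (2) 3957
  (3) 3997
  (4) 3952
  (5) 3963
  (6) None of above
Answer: 2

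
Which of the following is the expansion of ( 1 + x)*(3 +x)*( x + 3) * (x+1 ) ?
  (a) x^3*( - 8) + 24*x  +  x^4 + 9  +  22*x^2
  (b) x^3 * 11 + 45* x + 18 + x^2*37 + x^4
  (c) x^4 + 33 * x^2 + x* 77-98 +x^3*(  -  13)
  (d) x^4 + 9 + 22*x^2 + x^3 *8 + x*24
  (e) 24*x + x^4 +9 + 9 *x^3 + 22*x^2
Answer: d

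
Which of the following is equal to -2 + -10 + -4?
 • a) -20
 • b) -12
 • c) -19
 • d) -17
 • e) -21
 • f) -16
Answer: f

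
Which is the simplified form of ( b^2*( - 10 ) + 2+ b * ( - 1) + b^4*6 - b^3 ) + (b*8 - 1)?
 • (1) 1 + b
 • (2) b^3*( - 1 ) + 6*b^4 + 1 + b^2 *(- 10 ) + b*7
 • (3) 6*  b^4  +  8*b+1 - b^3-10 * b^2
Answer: 2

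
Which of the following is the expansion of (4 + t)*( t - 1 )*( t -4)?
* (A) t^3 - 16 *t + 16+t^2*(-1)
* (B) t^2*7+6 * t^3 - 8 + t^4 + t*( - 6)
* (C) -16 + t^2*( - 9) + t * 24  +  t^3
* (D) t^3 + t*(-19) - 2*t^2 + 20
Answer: A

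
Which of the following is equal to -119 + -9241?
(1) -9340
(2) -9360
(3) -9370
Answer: 2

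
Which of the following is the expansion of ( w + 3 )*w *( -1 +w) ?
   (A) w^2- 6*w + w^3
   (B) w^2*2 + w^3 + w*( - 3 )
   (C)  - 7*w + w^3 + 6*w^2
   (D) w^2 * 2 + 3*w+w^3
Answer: B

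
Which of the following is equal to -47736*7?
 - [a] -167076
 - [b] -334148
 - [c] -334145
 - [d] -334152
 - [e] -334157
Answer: d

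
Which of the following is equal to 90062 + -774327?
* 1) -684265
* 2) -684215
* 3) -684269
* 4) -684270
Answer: 1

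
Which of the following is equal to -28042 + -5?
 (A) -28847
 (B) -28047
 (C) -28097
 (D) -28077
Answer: B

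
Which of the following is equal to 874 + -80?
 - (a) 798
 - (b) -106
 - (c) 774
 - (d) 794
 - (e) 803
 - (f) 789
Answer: d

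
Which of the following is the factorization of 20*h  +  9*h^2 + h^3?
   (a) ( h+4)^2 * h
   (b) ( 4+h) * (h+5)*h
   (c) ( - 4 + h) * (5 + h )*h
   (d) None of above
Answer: b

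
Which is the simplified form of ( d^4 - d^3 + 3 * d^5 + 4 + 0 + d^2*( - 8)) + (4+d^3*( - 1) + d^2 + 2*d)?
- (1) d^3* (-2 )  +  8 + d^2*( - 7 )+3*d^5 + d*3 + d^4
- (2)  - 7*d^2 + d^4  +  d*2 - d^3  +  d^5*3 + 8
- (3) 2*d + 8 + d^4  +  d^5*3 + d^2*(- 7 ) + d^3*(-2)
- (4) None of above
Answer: 3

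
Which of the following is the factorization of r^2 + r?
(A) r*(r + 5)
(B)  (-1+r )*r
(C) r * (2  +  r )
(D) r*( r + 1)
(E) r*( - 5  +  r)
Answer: D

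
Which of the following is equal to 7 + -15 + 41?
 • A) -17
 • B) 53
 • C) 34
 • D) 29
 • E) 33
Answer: E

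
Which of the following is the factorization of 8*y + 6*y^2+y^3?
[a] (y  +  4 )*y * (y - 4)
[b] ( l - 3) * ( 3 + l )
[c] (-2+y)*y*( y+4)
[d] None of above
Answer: d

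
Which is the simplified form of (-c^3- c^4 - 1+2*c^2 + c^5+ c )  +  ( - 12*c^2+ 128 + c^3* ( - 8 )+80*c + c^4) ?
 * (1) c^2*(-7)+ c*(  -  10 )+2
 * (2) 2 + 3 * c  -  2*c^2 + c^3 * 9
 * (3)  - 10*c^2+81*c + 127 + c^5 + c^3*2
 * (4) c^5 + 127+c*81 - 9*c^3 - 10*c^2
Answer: 4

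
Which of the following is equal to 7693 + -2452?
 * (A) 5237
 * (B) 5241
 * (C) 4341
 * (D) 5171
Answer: B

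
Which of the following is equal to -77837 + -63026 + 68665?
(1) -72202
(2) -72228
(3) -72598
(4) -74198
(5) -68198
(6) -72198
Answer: 6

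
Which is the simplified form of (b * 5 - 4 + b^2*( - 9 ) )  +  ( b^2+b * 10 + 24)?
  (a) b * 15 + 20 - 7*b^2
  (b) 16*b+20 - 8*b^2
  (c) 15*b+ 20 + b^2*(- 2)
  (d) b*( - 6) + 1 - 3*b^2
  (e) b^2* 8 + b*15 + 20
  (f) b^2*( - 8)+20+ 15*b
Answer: f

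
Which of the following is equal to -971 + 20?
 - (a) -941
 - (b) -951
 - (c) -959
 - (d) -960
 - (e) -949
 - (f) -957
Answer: b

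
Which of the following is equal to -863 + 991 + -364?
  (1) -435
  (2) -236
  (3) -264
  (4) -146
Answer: 2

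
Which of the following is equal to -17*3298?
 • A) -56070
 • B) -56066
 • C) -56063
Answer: B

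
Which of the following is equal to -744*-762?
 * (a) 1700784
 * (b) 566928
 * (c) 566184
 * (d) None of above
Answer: b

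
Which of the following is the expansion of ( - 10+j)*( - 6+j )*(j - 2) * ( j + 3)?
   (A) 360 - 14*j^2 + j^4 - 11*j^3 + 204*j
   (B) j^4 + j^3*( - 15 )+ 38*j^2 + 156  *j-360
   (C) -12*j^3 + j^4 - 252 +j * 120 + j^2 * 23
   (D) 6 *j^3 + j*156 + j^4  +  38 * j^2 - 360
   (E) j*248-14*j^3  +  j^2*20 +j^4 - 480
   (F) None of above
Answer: B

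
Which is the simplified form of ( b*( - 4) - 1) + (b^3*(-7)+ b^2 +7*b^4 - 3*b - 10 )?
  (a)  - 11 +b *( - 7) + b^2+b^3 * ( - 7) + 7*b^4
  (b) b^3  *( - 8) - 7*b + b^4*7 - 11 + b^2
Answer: a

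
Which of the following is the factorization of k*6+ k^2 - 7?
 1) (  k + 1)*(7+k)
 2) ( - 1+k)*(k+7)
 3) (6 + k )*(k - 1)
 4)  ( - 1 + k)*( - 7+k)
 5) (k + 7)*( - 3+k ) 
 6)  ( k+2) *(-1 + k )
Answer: 2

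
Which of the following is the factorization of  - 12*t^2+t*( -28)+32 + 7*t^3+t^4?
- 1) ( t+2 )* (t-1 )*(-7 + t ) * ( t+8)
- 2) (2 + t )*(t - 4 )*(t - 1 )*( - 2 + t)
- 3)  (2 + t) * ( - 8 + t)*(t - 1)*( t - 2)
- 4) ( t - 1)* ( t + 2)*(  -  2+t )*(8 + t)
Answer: 4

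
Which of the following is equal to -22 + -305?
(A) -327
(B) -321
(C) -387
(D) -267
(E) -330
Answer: A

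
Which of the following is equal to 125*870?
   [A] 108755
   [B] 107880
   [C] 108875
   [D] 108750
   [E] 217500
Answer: D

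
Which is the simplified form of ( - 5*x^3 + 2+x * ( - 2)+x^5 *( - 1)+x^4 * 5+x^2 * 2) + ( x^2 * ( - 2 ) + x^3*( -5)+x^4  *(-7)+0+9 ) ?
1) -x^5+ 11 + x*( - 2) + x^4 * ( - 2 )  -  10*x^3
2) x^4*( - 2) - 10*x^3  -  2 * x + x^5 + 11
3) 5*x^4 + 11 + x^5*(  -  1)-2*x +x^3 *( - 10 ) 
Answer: 1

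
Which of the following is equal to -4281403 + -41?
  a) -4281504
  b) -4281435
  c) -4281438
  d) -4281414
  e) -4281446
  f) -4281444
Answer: f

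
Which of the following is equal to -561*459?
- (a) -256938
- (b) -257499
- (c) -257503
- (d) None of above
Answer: b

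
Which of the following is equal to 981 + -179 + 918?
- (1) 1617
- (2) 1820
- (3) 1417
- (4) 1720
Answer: 4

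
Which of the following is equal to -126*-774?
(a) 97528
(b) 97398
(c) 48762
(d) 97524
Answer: d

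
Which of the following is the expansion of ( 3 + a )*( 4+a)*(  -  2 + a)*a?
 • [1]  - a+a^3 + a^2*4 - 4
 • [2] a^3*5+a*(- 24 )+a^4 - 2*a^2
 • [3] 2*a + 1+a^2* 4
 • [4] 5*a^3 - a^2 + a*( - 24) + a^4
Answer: 2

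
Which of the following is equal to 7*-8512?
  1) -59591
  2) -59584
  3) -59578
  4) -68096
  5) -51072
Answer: 2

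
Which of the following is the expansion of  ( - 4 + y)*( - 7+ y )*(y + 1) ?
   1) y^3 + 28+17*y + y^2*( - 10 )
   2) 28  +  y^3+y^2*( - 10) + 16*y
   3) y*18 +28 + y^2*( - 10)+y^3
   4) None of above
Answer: 1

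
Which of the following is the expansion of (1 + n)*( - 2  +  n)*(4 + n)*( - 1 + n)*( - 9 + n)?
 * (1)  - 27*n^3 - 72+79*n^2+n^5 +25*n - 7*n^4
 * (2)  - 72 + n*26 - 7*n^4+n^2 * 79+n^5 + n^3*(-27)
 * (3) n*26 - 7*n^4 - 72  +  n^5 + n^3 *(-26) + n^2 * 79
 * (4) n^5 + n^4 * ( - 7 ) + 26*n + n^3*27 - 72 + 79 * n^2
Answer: 2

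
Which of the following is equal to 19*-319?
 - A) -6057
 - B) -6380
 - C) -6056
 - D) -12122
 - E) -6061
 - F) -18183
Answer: E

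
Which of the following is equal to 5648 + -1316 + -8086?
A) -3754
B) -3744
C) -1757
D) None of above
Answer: A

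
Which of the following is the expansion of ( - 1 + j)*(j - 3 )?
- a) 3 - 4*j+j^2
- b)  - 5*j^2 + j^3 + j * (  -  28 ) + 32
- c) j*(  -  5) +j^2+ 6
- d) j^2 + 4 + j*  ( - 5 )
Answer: a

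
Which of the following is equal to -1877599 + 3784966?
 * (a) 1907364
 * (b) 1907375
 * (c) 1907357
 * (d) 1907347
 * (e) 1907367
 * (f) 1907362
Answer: e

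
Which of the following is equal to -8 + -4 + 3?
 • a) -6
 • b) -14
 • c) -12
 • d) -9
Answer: d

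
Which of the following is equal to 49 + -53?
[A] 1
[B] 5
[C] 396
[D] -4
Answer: D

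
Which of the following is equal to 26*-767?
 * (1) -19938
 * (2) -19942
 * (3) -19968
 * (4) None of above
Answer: 2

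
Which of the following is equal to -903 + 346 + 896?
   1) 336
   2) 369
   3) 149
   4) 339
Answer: 4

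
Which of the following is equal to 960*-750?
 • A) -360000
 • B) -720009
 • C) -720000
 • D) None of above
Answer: C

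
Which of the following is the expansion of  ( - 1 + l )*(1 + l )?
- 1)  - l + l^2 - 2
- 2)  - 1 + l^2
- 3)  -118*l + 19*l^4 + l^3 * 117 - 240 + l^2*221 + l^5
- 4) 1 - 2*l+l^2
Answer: 2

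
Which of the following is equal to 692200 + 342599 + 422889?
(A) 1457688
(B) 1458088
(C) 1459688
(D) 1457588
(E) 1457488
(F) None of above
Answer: A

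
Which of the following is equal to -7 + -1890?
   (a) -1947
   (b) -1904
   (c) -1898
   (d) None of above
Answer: d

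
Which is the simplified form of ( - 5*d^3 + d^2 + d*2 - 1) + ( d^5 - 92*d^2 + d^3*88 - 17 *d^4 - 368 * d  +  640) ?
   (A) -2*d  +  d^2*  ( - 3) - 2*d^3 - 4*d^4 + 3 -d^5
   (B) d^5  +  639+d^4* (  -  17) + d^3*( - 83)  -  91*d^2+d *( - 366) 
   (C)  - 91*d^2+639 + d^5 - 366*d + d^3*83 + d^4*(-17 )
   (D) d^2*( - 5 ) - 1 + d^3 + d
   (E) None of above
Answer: C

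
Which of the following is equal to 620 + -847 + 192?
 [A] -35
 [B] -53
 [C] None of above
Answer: A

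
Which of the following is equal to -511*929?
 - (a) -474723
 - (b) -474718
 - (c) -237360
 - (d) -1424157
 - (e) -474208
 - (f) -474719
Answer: f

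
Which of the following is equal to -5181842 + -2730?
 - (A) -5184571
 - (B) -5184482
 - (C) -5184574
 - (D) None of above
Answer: D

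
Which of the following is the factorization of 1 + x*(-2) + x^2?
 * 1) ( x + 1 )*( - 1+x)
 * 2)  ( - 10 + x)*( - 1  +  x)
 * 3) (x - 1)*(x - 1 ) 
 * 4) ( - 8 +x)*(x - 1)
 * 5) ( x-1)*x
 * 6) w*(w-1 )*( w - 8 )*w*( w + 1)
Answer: 3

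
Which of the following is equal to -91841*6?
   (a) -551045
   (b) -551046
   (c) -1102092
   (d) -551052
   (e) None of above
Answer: b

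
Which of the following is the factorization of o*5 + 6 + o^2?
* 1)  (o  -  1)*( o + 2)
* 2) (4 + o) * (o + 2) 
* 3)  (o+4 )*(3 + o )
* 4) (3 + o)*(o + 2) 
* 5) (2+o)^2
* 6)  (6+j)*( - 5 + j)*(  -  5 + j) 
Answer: 4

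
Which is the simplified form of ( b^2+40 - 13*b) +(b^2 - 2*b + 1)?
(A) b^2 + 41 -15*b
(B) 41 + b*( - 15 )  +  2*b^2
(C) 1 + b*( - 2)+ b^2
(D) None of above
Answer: B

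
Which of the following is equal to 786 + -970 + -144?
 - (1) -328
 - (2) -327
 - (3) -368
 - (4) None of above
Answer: 1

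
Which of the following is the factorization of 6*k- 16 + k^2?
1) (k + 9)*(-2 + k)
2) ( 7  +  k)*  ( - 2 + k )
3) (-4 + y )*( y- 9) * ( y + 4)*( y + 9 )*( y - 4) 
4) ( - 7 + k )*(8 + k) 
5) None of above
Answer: 5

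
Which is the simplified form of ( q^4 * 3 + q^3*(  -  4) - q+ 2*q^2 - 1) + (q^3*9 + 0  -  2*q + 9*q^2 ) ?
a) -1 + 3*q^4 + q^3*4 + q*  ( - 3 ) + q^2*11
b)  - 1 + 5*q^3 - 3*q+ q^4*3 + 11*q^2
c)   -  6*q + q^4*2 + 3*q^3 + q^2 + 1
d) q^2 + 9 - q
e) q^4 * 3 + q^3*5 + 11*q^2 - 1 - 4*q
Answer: b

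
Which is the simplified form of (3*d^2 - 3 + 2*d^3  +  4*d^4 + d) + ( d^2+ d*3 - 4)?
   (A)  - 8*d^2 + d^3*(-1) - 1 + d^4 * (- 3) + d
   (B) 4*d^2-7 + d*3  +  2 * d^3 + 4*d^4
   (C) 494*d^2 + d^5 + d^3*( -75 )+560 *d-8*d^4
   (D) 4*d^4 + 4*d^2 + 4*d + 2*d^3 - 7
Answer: D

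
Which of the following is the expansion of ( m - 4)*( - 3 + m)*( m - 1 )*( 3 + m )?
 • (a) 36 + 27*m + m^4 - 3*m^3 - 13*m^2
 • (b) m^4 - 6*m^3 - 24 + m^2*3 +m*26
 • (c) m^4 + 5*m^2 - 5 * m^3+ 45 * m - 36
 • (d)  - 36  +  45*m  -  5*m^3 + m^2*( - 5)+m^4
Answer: d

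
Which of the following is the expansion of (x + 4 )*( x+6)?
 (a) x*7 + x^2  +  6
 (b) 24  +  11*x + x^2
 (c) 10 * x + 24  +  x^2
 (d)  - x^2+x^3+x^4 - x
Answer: c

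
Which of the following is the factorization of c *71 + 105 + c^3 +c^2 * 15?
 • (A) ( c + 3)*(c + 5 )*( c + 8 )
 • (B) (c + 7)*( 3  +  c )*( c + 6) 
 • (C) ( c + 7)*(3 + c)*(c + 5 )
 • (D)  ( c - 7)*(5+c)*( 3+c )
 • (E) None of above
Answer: C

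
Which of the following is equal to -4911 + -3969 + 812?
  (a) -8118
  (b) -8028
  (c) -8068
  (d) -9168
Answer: c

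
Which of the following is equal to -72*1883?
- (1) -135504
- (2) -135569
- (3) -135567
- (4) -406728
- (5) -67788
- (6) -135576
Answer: 6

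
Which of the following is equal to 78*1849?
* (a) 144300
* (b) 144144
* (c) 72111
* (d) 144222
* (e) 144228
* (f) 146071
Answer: d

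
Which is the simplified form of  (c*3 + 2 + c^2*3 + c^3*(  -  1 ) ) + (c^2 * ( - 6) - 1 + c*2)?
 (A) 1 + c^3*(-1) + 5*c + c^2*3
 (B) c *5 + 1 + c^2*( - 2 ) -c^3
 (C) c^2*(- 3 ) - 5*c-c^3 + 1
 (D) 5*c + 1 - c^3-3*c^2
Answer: D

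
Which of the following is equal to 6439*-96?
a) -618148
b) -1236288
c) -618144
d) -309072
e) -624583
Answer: c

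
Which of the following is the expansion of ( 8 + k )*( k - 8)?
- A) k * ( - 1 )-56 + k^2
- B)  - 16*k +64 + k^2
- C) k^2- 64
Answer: C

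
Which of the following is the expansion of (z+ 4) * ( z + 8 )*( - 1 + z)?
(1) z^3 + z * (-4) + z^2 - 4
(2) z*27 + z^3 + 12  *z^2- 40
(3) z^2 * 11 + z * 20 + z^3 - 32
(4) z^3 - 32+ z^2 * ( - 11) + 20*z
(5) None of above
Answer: 3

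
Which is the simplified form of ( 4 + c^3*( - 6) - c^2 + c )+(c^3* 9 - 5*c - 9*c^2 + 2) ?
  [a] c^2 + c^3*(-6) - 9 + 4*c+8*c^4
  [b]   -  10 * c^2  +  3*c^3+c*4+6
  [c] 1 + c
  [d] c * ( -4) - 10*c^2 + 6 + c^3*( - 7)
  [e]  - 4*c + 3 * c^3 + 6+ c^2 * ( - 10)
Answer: e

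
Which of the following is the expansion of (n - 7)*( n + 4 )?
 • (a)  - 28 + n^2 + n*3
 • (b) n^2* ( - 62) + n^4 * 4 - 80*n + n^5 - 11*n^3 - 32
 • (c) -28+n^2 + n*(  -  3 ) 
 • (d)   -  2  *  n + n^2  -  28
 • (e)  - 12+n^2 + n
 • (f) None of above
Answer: c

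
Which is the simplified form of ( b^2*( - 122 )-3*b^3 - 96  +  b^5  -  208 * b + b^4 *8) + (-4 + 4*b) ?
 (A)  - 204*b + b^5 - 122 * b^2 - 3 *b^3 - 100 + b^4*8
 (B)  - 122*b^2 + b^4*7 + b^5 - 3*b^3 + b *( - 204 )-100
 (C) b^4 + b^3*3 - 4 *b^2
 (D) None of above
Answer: A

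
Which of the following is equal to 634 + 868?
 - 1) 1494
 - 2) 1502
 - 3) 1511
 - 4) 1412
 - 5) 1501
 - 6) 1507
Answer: 2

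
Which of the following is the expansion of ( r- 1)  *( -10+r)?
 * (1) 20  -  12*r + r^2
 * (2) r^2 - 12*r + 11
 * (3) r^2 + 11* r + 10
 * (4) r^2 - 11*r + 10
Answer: 4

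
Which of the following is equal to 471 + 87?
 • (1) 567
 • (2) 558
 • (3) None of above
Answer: 2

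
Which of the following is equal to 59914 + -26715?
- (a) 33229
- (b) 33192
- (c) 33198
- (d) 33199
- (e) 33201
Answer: d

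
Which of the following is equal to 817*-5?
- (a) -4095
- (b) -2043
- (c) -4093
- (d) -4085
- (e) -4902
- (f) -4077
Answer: d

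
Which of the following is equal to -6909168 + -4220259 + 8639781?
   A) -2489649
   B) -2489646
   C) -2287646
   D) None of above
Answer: B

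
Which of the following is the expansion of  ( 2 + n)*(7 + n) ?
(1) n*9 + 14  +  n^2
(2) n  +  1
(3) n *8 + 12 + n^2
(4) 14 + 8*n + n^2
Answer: 1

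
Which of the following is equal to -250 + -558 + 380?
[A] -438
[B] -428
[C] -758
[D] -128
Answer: B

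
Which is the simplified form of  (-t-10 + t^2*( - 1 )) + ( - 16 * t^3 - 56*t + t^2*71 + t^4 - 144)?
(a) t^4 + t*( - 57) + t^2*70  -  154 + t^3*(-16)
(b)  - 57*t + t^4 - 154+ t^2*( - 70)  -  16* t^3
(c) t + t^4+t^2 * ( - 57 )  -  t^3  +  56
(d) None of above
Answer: a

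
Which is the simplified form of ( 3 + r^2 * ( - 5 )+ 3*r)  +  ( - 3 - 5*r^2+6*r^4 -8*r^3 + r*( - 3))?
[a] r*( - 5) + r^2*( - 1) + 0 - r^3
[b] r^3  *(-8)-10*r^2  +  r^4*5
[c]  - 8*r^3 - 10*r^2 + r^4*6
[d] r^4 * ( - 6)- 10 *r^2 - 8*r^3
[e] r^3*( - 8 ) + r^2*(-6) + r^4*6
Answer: c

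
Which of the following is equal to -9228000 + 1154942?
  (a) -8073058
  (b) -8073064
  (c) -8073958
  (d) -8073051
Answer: a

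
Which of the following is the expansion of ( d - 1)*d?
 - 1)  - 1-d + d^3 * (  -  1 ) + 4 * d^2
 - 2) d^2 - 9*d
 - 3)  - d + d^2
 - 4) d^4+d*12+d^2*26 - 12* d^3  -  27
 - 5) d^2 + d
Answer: 3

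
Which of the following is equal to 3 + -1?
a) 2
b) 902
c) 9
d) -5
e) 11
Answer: a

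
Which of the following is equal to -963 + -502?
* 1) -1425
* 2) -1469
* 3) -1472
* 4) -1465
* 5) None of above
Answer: 4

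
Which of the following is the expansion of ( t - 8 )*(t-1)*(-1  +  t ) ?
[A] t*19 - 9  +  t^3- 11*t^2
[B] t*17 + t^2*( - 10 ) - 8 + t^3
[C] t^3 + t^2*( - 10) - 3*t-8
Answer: B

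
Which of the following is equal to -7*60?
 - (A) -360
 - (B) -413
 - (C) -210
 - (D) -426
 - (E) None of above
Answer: E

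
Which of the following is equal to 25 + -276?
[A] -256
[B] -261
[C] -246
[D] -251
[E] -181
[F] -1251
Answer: D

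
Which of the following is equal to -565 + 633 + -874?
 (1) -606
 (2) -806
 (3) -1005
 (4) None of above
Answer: 2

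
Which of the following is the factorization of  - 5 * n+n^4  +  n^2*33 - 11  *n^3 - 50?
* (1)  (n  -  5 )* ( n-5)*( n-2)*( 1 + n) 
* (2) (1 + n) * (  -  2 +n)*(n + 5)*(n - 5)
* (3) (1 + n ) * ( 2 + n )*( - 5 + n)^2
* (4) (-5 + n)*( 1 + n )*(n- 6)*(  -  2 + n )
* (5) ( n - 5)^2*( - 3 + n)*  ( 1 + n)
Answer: 1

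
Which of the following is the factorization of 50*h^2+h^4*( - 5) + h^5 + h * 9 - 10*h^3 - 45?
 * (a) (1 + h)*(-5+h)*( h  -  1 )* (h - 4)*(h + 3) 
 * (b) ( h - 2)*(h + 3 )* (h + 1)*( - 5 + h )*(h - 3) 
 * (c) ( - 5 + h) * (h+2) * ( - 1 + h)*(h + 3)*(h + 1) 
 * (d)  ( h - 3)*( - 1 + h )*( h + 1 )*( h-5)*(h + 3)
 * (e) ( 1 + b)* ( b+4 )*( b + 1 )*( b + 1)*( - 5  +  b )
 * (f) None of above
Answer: d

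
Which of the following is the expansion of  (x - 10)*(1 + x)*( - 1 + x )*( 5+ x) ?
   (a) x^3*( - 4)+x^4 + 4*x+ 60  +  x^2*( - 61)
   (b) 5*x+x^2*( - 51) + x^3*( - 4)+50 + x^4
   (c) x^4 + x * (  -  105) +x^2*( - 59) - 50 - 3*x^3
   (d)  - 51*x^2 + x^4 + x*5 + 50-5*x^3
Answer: d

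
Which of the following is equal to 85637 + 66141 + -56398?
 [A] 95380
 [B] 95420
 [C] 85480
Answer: A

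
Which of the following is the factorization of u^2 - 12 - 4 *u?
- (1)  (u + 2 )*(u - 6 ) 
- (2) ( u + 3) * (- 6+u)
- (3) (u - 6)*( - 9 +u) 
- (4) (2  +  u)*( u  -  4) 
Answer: 1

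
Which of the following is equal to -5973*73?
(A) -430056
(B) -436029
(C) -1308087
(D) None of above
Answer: B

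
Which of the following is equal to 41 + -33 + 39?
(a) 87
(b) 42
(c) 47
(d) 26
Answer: c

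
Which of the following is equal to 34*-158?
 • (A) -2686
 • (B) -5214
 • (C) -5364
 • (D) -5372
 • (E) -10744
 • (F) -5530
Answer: D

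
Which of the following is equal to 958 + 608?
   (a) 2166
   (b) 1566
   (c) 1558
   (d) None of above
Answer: b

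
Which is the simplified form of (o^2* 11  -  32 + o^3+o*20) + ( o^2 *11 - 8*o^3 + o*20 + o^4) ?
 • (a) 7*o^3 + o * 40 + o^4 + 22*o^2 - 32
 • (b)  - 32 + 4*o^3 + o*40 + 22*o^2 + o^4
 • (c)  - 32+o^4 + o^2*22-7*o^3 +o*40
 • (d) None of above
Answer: c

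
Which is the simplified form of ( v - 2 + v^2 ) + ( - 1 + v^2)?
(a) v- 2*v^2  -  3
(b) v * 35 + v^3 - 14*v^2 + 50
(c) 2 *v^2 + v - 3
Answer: c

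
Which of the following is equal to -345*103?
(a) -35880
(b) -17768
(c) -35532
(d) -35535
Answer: d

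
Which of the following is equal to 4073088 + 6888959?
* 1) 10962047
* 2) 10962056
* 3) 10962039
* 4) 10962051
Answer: 1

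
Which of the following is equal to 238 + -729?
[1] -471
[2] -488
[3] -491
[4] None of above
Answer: 3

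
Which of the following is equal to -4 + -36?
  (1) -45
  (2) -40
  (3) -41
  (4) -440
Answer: 2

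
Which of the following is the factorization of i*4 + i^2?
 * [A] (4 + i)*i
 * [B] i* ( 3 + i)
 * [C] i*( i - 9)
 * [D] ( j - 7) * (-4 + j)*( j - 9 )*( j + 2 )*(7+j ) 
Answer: A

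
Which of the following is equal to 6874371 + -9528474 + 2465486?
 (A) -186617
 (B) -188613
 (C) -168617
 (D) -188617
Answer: D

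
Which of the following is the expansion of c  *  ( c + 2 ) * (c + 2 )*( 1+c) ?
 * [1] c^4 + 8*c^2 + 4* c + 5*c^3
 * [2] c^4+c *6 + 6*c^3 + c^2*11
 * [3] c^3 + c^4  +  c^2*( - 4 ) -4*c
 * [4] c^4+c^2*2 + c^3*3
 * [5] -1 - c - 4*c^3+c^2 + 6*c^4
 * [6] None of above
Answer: 1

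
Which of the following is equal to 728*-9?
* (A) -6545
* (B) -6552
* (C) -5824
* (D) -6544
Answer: B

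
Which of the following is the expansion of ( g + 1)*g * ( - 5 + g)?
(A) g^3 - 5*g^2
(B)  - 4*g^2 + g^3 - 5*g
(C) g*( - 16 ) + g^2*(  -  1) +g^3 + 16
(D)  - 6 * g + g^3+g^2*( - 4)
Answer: B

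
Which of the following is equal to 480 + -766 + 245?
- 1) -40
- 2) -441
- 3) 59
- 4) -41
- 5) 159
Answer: 4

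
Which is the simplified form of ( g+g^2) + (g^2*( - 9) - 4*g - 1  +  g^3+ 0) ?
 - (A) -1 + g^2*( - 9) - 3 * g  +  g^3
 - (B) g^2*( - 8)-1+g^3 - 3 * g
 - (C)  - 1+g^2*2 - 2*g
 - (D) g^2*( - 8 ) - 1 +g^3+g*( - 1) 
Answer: B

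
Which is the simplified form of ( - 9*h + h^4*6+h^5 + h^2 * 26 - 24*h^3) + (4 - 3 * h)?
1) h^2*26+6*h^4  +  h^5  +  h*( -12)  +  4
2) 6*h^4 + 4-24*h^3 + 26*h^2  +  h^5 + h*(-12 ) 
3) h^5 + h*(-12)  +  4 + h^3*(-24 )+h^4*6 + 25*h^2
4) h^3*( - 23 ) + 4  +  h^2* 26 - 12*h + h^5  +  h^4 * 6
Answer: 2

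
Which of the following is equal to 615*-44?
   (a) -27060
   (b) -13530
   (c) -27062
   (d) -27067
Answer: a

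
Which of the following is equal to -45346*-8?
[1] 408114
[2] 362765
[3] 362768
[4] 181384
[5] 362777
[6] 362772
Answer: 3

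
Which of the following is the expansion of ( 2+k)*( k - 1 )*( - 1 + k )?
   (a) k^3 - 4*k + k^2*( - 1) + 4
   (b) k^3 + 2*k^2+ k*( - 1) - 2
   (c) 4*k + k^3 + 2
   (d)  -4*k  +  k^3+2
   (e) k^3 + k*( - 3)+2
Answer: e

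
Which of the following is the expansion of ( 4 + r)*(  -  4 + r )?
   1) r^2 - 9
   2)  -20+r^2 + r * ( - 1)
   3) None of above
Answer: 3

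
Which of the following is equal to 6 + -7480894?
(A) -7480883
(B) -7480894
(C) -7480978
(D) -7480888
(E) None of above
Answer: D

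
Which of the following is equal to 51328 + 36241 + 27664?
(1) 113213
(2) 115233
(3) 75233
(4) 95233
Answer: 2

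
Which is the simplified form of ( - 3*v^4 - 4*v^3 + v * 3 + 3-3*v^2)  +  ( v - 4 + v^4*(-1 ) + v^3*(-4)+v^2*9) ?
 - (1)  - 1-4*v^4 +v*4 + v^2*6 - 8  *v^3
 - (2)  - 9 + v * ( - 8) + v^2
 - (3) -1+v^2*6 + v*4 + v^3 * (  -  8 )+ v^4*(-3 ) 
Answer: 1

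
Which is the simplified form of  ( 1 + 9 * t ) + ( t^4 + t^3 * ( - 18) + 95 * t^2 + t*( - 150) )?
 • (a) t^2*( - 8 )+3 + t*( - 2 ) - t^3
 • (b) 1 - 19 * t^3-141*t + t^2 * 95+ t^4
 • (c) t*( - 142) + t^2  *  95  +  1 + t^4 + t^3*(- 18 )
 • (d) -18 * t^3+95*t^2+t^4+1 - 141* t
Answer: d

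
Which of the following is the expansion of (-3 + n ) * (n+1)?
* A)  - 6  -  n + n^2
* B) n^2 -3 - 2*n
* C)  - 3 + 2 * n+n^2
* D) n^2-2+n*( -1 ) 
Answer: B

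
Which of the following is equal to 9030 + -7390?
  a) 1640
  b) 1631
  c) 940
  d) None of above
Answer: a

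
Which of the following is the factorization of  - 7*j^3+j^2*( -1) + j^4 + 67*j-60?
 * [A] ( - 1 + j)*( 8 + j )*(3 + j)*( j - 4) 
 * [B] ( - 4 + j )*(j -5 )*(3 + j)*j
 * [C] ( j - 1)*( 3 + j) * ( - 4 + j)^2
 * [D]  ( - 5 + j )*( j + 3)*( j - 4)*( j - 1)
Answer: D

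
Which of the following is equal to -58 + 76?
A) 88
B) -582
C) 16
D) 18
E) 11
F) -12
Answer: D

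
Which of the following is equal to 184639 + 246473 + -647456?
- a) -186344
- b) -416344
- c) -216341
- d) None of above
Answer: d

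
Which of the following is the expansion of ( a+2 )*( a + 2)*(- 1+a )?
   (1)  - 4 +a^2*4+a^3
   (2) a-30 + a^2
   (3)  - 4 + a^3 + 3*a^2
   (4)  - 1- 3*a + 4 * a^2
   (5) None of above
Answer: 3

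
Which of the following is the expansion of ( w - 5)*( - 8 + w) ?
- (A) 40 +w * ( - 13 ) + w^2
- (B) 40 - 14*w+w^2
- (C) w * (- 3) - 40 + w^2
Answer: A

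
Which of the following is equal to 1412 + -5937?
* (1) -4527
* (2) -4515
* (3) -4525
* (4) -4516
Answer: 3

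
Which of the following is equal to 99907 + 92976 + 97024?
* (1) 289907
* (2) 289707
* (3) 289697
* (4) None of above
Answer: 1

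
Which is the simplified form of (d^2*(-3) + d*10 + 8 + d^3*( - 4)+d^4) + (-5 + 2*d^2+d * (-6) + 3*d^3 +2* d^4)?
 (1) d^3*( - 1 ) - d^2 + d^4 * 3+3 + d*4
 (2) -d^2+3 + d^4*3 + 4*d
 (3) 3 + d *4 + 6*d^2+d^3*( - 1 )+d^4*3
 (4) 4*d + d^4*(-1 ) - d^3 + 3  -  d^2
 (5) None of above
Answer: 1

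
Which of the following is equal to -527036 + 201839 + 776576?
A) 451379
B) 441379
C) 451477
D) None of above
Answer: A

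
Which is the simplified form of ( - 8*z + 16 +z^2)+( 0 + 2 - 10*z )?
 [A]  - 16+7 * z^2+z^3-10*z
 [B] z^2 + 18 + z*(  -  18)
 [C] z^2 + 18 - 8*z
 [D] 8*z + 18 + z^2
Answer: B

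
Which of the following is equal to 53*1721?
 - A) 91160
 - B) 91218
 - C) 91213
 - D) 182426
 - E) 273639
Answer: C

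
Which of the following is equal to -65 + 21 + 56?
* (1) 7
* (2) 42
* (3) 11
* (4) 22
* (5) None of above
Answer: 5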